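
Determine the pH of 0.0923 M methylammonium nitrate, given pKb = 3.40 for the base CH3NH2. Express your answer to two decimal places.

CH3NH3+ is the conjugate acid of the weak base CH3NH2.
Kb = 10^(−3.40) = 3.98 × 10^-4
Ka = Kw/Kb = 1.0×10^-14 / 3.98 × 10^-4 = 2.51 × 10^-11
From the ICE table, Ka = x²/(0.0923 − x) = 2.51 × 10^-11.
Neglecting x in the denominator: x = √(2.51 × 10^-11 × 0.0923) = 1.52 × 10^-6 M
pH = −log(1.52 × 10^-6) = 5.82

pH = 5.82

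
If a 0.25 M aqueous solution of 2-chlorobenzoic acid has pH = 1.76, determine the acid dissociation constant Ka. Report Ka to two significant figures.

[H+] = 10^(-1.76) = 1.74 × 10^-2 M
At equilibrium [HA] = 0.25 − 1.74 × 10^-2 = 2.33 × 10^-1 M
Ka = [H+][A-]/[HA] = (1.74 × 10^-2)² / 2.33 × 10^-1 = 1.3 × 10^-3

Ka = 1.3 × 10^-3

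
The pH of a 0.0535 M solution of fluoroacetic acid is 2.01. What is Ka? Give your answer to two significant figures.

Ka = 2.2 × 10^-3

[H+] = 10^(-2.01) = 9.77 × 10^-3 M
At equilibrium [HA] = 0.0535 − 9.77 × 10^-3 = 4.37 × 10^-2 M
Ka = [H+][A-]/[HA] = (9.77 × 10^-3)² / 4.37 × 10^-2 = 2.2 × 10^-3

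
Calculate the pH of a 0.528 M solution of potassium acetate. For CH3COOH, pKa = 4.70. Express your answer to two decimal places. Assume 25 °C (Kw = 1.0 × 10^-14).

CH3COO- is the conjugate base of the weak acid CH3COOH.
Ka = 10^(−4.70) = 2.00 × 10^-5
Kb = Kw/Ka = 1.0×10^-14 / 2.00 × 10^-5 = 5.00 × 10^-10
From the ICE table, Kb = [OH-]²/(0.528 − [OH-]) = 5.00 × 10^-10.
Assume [OH-] ≪ 0.528: [OH-] ≈ √(5.00 × 10^-10 × 0.528) = 1.62 × 10^-5 M
Check: 0.0031% ionized — well under 5%, approximation valid.
pOH = −log(1.62 × 10^-5) = 4.79; pH = 14.00 − 4.79 = 9.21

pH = 9.21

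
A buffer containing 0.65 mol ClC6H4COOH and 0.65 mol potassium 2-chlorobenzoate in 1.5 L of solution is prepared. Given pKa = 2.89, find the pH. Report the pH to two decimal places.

pH = 2.89

Using pH = pKa + log([base]/[acid]) with [base]/[acid] = 0.65/0.65:
pH = 2.89 + (+0.000) = 2.89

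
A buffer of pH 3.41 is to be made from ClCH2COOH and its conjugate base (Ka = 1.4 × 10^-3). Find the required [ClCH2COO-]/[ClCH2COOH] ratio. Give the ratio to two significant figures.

ratio = 3.6

pKa = -log(1.4 × 10^-3) = 2.854
pH = pKa + log(r) ⇒ log(r) = 3.41 − 2.854 = +0.556
r = [ClCH2COO-]/[ClCH2COOH] = 10^(+0.556) = 3.6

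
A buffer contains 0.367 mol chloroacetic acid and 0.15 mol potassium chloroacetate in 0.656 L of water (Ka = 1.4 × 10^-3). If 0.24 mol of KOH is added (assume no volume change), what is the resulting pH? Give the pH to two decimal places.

pH = 3.34

OH- converts ClCH2COOH to ClCH2COO-: ClCH2COOH → 0.127 mol, ClCH2COO- → 0.39 mol.
pKa = −log(1.4 × 10^-3) = 2.854
pH = pKa + log([A⁻]/[HA]) = 2.854 + log(0.39/0.127) = 2.854 +0.487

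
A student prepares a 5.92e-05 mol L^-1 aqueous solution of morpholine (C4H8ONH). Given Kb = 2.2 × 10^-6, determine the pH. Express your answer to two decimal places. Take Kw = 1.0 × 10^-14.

C4H8ONH + H2O ⇌ C4H8ONH2+ + OH-
Kb = x²/(5.92e-05 − x) = 2.2 × 10^-6
x is not negligible relative to C₀; solve x² + 2.2e-06·x − 1.3e-10 = 0.
x = (−Kb + √(Kb² + 4·Kb·C₀))/2 = 1.04 × 10^-5 M
pOH = 4.98, so pH = 14.00 − pOH = 9.02

pH = 9.02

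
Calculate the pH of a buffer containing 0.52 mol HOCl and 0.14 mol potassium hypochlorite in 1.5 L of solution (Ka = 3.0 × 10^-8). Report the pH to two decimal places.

pKa = −log(3.0 × 10^-8) = 7.523
Using pH = pKa + log([base]/[acid]) with [base]/[acid] = 0.14/0.52:
pH = 7.523 + (-0.570) = 6.95

pH = 6.95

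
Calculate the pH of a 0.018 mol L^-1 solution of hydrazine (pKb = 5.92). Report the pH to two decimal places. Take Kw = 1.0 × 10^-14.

N2H4 + H2O ⇌ N2H5+ + OH-
Kb = 10^(−5.92) = 1.20 × 10^-6
Let x = [OH-] at equilibrium. Kb = x²/(0.018 − x).
Neglecting x in the denominator: x = √(1.20 × 10^-6 × 0.018) = 1.47 × 10^-4 M
pOH = 3.83, so pH = 14.00 − pOH = 10.17

pH = 10.17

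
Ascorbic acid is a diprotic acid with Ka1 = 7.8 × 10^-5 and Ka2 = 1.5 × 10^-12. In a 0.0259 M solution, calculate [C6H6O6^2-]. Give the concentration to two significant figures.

1.5 × 10^-12 M

First ionization gives [H+] ≈ [HC6H6O6-] = 1.38 × 10^-3 M.
Second step: Ka2 = [H+][C6H6O6^2-]/[HC6H6O6-] ≈ [C6H6O6^2-] (since [H+] ≈ [HC6H6O6-]).
So [C6H6O6^2-] ≈ Ka2.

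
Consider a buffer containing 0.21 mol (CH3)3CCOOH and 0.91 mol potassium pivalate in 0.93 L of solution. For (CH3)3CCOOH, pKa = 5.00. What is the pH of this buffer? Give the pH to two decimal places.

pH = 5.64

pH = pKa + log([A⁻]/[HA]) = 5.00 + log(0.91/0.21)
pH = 5.00 + (+0.637) = 5.64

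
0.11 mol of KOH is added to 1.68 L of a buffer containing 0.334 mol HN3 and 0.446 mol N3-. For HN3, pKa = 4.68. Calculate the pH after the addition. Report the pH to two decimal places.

pH = 5.07

After neutralization: n(HN3) = 0.224 mol, n(N3-) = 0.556 mol.
Henderson–Hasselbalch with mole ratio 0.556/0.224: pH = 4.68 + (+0.395)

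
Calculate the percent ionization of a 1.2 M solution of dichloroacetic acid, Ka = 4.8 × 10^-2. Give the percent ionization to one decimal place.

18.1%

Cl2CHCOOH ⇌ Cl2CHCOO- + H+; let x = [H+] at equilibrium.
Solve x² + 0.048x − 0.0576 = 0 → x = 2.17 × 10^-1 M
Fraction ionized = 2.17 × 10^-1 / 1.2 = 0.1808 → 18.1%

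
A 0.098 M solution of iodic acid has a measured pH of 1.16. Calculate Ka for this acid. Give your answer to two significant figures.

Ka = 1.7 × 10^-1

[H+] = 10^(-1.16) = 6.92 × 10^-2 M
At equilibrium [HA] = 0.098 − 6.92 × 10^-2 = 2.88 × 10^-2 M
Ka = [H+][A-]/[HA] = (6.92 × 10^-2)² / 2.88 × 10^-2 = 1.7 × 10^-1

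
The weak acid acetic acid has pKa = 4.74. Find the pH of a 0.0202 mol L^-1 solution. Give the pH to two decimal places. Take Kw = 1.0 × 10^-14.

CH3COOH ⇌ CH3COO- + H+
Ka = 10^(−4.74) = 1.82 × 10^-5
Let x = [H+] at equilibrium. Ka = x²/(0.0202 − x).
Neglecting x in the denominator: x = √(1.82 × 10^-5 × 0.0202) = 6.06 × 10^-4 M
pH = −log(6.06 × 10^-4) = 3.22

pH = 3.22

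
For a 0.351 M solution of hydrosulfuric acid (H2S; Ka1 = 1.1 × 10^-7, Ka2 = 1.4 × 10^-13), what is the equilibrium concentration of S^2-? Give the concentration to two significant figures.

1.4 × 10^-13 M

First ionization gives [H+] ≈ [HS-] = 1.96 × 10^-4 M.
Second step: Ka2 = [H+][S^2-]/[HS-] ≈ [S^2-] (since [H+] ≈ [HS-]).
So [S^2-] ≈ Ka2.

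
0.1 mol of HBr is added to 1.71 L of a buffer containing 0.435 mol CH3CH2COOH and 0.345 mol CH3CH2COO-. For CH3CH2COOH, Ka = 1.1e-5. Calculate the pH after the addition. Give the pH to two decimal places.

After neutralization: n(CH3CH2COOH) = 0.535 mol, n(CH3CH2COO-) = 0.245 mol.
pKa = −log(1.1 × 10^-5) = 4.959
pH = pKa + log([A⁻]/[HA]) = 4.959 + log(0.245/0.535) = 4.959 -0.339

pH = 4.62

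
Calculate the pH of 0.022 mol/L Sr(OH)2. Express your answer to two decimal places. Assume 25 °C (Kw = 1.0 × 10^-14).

pH = 12.64

Sr(OH)2 is a strong base (each formula unit releases 2 OH-); [OH-] = 0.044 M.
pOH = -log(0.044) = 1.36
pH = 14.00 - 1.36 = 12.64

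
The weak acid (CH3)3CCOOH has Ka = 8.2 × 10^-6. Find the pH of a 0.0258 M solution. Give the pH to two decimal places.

(CH3)3CCOOH ⇌ (CH3)3CCOO- + H+
From the ICE table, Ka = x²/(0.0258 − x) = 8.2 × 10^-6.
Neglecting x in the denominator: x = √(8.2 × 10^-6 × 0.0258) = 4.60 × 10^-4 M
pH = −log(4.60 × 10^-4) = 3.34

pH = 3.34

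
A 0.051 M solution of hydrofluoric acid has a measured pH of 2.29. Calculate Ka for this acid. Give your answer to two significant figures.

[H+] = 10^(-2.29) = 5.13 × 10^-3 M
At equilibrium [HA] = 0.051 − 5.13 × 10^-3 = 4.59 × 10^-2 M
Ka = [H+][A-]/[HA] = (5.13 × 10^-3)² / 4.59 × 10^-2 = 5.7 × 10^-4

Ka = 5.7 × 10^-4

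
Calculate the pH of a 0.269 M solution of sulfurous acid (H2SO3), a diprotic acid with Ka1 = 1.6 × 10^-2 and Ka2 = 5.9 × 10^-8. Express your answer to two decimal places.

pH = 1.24

Since Ka1 ≫ Ka2, the first ionization dominates [H+].
Ka1 = x²/(0.269 − x) = 1.6 × 10^-2
Solving the quadratic: x = (−Ka1 + √(Ka1² + 4·Ka1·C₀))/2 = 5.81 × 10^-2 M
pH = −log(5.81 × 10^-2) = 1.24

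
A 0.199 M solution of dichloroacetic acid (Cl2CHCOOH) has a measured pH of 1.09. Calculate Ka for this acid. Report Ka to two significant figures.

[H+] = 10^(-1.09) = 8.13 × 10^-2 M
At equilibrium [HA] = 0.199 − 8.13 × 10^-2 = 1.18 × 10^-1 M
Ka = [H+][A-]/[HA] = (8.13 × 10^-2)² / 1.18 × 10^-1 = 5.6 × 10^-2

Ka = 5.6 × 10^-2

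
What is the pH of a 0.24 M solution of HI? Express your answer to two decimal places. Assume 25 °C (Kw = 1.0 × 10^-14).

pH = 0.62

HI is a strong acid and dissociates completely, so [H+] = 0.24 M.
pH = -log(0.24) = 0.62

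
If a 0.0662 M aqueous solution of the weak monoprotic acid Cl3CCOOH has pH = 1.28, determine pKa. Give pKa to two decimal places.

pKa = 0.70

[H+] = 10^(-1.28) = 5.25 × 10^-2 M
At equilibrium [HA] = 0.0662 − 5.25 × 10^-2 = 1.37 × 10^-2 M
Ka = [H+][A-]/[HA] = (5.25 × 10^-2)² / 1.37 × 10^-2 = 2.01 × 10^-1
pKa = -log(2.01 × 10^-1) = 0.70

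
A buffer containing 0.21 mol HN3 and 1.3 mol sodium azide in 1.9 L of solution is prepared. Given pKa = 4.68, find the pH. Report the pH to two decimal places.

Using pH = pKa + log([base]/[acid]) with [base]/[acid] = 1.3/0.21:
pH = 4.68 + (+0.792) = 5.47

pH = 5.47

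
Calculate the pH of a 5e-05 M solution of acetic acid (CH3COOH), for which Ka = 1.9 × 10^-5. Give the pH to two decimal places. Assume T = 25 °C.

CH3COOH ⇌ CH3COO- + H+
Ka = x²/(5e-05 − x) = 1.9 × 10^-5
The 5% rule fails; solving x² + Ka·x − Ka·C₀ = 0 exactly:
x = [−1.9e-05 + √(1.9e-05² + 3.8e-09)]/2 = 2.28 × 10^-5 M
pH = −log(2.28 × 10^-5) = 4.64

pH = 4.64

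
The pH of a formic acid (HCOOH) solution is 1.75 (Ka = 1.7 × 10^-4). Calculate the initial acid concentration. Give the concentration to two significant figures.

C₀ = 1.9 M

[H+] = 10^(-1.75) = 1.78 × 10^-2 M = x
Ka = x²/(C₀ − x) ⇒ C₀ = x + x²/Ka
C₀ = 1.78 × 10^-2 + (1.78 × 10^-2)²/(1.7 × 10^-4) = 1.88 M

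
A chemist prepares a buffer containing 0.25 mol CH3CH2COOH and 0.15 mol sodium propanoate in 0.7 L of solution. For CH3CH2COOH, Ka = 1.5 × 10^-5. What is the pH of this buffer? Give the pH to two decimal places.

pH = 4.60

pKa = −log(1.5 × 10^-5) = 4.824
pH = pKa + log([A⁻]/[HA]) = 4.824 + log(0.15/0.25)
pH = 4.824 + (-0.222) = 4.60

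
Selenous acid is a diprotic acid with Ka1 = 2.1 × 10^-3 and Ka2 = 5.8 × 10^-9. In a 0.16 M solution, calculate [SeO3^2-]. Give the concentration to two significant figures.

5.8 × 10^-9 M

First ionization gives [H+] ≈ [HSeO3-] = 1.73 × 10^-2 M.
Second step: Ka2 = [H+][SeO3^2-]/[HSeO3-] ≈ [SeO3^2-] (since [H+] ≈ [HSeO3-]).
So [SeO3^2-] ≈ Ka2.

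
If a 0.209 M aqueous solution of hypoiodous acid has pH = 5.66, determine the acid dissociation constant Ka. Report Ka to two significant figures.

[H+] = 10^(-5.66) = 2.19 × 10^-6 M
At equilibrium [HA] = 0.209 − 2.19 × 10^-6 = 2.09 × 10^-1 M
Ka = [H+][A-]/[HA] = (2.19 × 10^-6)² / 2.09 × 10^-1 = 2.3 × 10^-11

Ka = 2.3 × 10^-11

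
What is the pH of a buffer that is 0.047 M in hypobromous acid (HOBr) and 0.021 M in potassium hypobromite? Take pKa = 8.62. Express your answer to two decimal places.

Henderson–Hasselbalch: pH = pKa + log([OBr-]/[HOBr]) = 8.62 + log(0.021/0.047)
pH = 8.62 + (-0.350) = 8.27

pH = 8.27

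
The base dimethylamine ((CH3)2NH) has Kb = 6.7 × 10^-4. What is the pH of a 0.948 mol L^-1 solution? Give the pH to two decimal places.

pH = 12.40

(CH3)2NH + H2O ⇌ (CH3)2NH2+ + OH-
Kb = x²/(0.948 − x) = 6.7 × 10^-4
Neglecting x in the denominator: x = √(6.7 × 10^-4 × 0.948) = 2.52 × 10^-2 M
(x/C₀ = 2.7% < 5%, so the approximation holds.)
pOH = 1.60, so pH = 14.00 − pOH = 12.40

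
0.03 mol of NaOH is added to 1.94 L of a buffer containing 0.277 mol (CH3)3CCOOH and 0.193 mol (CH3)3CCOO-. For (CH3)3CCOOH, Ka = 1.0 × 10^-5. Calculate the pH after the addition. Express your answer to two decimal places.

pH = 4.96

OH- converts (CH3)3CCOOH to (CH3)3CCOO-: (CH3)3CCOOH → 0.247 mol, (CH3)3CCOO- → 0.223 mol.
pKa = −log(1.0 × 10^-5) = 5.000
Henderson–Hasselbalch with mole ratio 0.223/0.247: pH = 5.000 + (-0.044)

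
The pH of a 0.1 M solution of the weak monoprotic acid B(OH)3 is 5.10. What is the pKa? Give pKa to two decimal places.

pKa = 9.20

[H+] = 10^(-5.10) = 7.94 × 10^-6 M
At equilibrium [HA] = 0.1 − 7.94 × 10^-6 = 1.00 × 10^-1 M
Ka = [H+][A-]/[HA] = (7.94 × 10^-6)² / 1.00 × 10^-1 = 6.30 × 10^-10
pKa = -log(6.30 × 10^-10) = 9.20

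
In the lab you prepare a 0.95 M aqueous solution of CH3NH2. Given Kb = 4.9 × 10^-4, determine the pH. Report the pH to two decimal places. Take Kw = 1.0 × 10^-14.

CH3NH2 + H2O ⇌ CH3NH3+ + OH-
Kb = [OH-]²/(0.95 − [OH-]) = 4.9 × 10^-4
Neglecting [OH-] in the denominator: [OH-] = √(4.9 × 10^-4 × 0.95) = 2.16 × 10^-2 M
pOH = 1.67, so pH = 14.00 − pOH = 12.33

pH = 12.33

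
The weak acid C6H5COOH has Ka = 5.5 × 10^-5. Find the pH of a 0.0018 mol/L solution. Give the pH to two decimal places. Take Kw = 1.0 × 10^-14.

pH = 3.54

C6H5COOH ⇌ C6H5COO- + H+
Ka = [H+]²/(0.0018 − [H+]) = 5.5 × 10^-5
Here C₀/Ka ≈ 32.7, so the small-[H+] approximation fails. Use the quadratic:
[H+] = [−5.5e-05 + √(5.5e-05² + 3.96e-07)]/2 = 2.88 × 10^-4 M
pH = −log[H+] = −log(2.88 × 10^-4) = 3.54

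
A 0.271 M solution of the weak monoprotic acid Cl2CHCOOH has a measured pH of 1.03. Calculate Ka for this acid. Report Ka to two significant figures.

Ka = 4.9 × 10^-2

[H+] = 10^(-1.03) = 9.33 × 10^-2 M
At equilibrium [HA] = 0.271 − 9.33 × 10^-2 = 1.78 × 10^-1 M
Ka = [H+][A-]/[HA] = (9.33 × 10^-2)² / 1.78 × 10^-1 = 4.9 × 10^-2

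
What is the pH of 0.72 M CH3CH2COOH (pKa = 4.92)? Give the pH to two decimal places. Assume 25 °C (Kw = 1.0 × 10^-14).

pH = 2.53

CH3CH2COOH ⇌ CH3CH2COO- + H+
Ka = 10^(−4.92) = 1.20 × 10^-5
From the ICE table, Ka = [H+]²/(0.72 − [H+]) = 1.20 × 10^-5.
Neglecting [H+] in the denominator: [H+] = √(1.20 × 10^-5 × 0.72) = 2.94 × 10^-3 M
pH = −log(2.94 × 10^-3) = 2.53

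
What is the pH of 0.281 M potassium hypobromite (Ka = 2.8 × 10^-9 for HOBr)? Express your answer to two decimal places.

OBr- is the conjugate base of the weak acid HOBr.
Kb = Kw/Ka = 1.0×10^-14 / 2.8 × 10^-9 = 3.57 × 10^-6
From the ICE table, Kb = [OH-]²/(0.281 − [OH-]) = 3.57 × 10^-6.
Assume [OH-] ≪ 0.281: [OH-] ≈ √(3.57 × 10^-6 × 0.281) = 1.00 × 10^-3 M
pOH = −log(1.00 × 10^-3) = 3.00; pH = 14.00 − 3.00 = 11.00

pH = 11.00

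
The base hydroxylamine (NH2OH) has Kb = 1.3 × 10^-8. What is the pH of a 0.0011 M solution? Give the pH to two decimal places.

pH = 8.58

NH2OH + H2O ⇌ NH3OH+ + OH-
Let x = [OH-] at equilibrium. Kb = x²/(0.0011 − x).
Since Kb ≪ C₀, x ≈ √(Kb·C₀) = 3.78 × 10^-6 M.
pOH = −log(3.78 × 10^-6) = 5.42; pH = 14.00 − 5.42 = 8.58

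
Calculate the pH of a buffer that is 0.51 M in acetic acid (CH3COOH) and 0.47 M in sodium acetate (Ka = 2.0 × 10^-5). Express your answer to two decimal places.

pKa = −log(2.0 × 10^-5) = 4.699
Henderson–Hasselbalch: pH = pKa + log([CH3COO-]/[CH3COOH]) = 4.699 + log(0.47/0.51)
pH = 4.699 + (-0.035) = 4.66

pH = 4.66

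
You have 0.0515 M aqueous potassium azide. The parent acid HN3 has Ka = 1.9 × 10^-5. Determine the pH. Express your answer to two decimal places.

pH = 8.72

N3- is the conjugate base of the weak acid HN3.
Kb = Kw/Ka = 1.0×10^-14 / 1.9 × 10^-5 = 5.26 × 10^-10
Kb = x²/(0.0515 − x) = 5.26 × 10^-10
Assume x ≪ 0.0515: x ≈ √(5.26 × 10^-10 × 0.0515) = 5.20 × 10^-6 M
(x/C₀ = 0.01% < 5%, so the approximation holds.)
pOH = −log(5.20 × 10^-6) = 5.28; pH = 14.00 − 5.28 = 8.72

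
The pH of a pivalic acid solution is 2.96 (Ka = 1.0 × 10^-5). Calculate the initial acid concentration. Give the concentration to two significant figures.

[H+] = 10^(-2.96) = 1.10 × 10^-3 M = x
Ka = x²/(C₀ − x) ⇒ C₀ = x + x²/Ka
C₀ = 1.10 × 10^-3 + (1.10 × 10^-3)²/(1.0 × 10^-5) = 1.22 × 10^-1 M

C₀ = 1.2 × 10^-1 M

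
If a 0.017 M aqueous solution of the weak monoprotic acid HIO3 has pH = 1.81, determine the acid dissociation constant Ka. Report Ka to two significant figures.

[H+] = 10^(-1.81) = 1.55 × 10^-2 M
At equilibrium [HA] = 0.017 − 1.55 × 10^-2 = 1.50 × 10^-3 M
Ka = [H+][A-]/[HA] = (1.55 × 10^-2)² / 1.50 × 10^-3 = 1.6 × 10^-1

Ka = 1.6 × 10^-1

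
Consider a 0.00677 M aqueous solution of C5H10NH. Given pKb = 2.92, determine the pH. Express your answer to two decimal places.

C5H10NH + H2O ⇌ C5H10NH2+ + OH-
Kb = 10^(−2.92) = 1.20 × 10^-3
From the ICE table, Kb = x²/(0.00677 − x) = 1.20 × 10^-3.
x is not negligible relative to C₀; solve x² + 0.0012·x − 8.12e-06 = 0.
x = (−Kb + √(Kb² + 4·Kb·C₀))/2 = 2.31 × 10^-3 M
pOH = 2.64, so pH = 14.00 − pOH = 11.36

pH = 11.36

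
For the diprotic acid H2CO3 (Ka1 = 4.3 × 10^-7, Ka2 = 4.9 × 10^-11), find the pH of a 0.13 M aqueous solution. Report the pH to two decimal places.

Ka1 ≫ Ka2, so treat the first dissociation as the only significant source of H+.
Ka1 = x²/(0.13 − x) = 4.3 × 10^-7
x ≈ √(4.3 × 10^-7 × 0.13) = 2.36 × 10^-4 M
pH = −log(2.36 × 10^-4) = 3.63

pH = 3.63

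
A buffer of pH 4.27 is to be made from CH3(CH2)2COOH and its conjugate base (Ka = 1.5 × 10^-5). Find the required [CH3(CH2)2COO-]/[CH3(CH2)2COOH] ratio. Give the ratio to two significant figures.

ratio = 0.28

pKa = -log(1.5 × 10^-5) = 4.824
pH = pKa + log(r) ⇒ log(r) = 4.27 − 4.824 = -0.554
r = [CH3(CH2)2COO-]/[CH3(CH2)2COOH] = 10^(-0.554) = 0.279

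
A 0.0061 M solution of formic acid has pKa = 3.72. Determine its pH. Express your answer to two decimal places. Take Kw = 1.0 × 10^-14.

pH = 3.01

HCOOH ⇌ HCOO- + H+
Ka = 10^(−3.72) = 1.91 × 10^-4
From the ICE table, Ka = x²/(0.0061 − x) = 1.91 × 10^-4.
x is not negligible relative to C₀; solve x² + 0.000191·x − 1.17e-06 = 0.
x = [−0.000191 + √(0.000191² + 4.66e-06)]/2 = 9.88 × 10^-4 M
pH = −log(9.88 × 10^-4) = 3.01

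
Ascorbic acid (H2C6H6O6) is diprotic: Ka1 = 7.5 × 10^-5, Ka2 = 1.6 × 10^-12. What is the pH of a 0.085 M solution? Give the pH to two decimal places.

pH = 2.60

Since Ka1 ≫ Ka2, the first ionization dominates [H+].
Ka1 = x²/(0.085 − x) = 7.5 × 10^-5
x ≈ √(7.5 × 10^-5 × 0.085) = 2.52 × 10^-3 M
pH = −log(2.52 × 10^-3) = 2.60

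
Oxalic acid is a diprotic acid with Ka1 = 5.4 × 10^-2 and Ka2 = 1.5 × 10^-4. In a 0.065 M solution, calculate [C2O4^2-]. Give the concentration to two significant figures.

First ionization gives [H+] ≈ [HC2O4-] = 3.81 × 10^-2 M.
Second step: Ka2 = [H+][C2O4^2-]/[HC2O4-] ≈ [C2O4^2-] (since [H+] ≈ [HC2O4-]).
So [C2O4^2-] ≈ Ka2.

1.5 × 10^-4 M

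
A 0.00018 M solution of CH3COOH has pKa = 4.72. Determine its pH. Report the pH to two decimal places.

CH3COOH ⇌ CH3COO- + H+
Ka = 10^(−4.72) = 1.91 × 10^-5
Ka = x²/(0.00018 − x) = 1.91 × 10^-5
x is not negligible relative to C₀; solve x² + 1.91e-05·x − 3.44e-09 = 0.
x = [−1.91e-05 + √(1.91e-05² + 1.38e-08)]/2 = 4.99 × 10^-5 M
pH = −log(4.99 × 10^-5) = 4.30

pH = 4.30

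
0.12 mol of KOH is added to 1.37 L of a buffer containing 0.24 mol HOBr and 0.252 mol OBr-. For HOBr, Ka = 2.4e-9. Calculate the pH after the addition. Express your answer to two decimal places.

pH = 9.11

After neutralization: n(HOBr) = 0.12 mol, n(OBr-) = 0.372 mol.
pKa = −log(2.4 × 10^-9) = 8.620
pH = pKa + log(n_OBr-/n_HOBr) = 8.620 + log(0.372/0.12) = 8.620 + (+0.491)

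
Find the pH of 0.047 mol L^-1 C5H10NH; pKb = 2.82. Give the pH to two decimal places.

C5H10NH + H2O ⇌ C5H10NH2+ + OH-
Kb = 10^(−2.82) = 1.51 × 10^-3
Kb = [OH-]²/(0.047 − [OH-]) = 1.51 × 10^-3
[OH-] is not negligible relative to C₀; solve [OH-]² + 0.00151·[OH-] − 7.1e-05 = 0.
[OH-] = [−0.00151 + √(0.00151² + 0.000284)]/2 = 7.70 × 10^-3 M
pOH = −log(7.70 × 10^-3) = 2.11; pH = 14.00 − 2.11 = 11.89

pH = 11.89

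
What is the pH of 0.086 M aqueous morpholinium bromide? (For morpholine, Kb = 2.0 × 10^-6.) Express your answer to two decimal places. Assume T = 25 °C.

pH = 4.68

C4H8ONH2+ is the conjugate acid of the weak base C4H8ONH.
Ka = Kw/Kb = 1.0×10^-14 / 2.0 × 10^-6 = 5.00 × 10^-9
Ka = [H+]²/(0.086 − [H+]) = 5.00 × 10^-9
Since Ka ≪ C₀, [H+] ≈ √(Ka·C₀) = 2.07 × 10^-5 M.
pH = −log[H+] = −log(2.07 × 10^-5) = 4.68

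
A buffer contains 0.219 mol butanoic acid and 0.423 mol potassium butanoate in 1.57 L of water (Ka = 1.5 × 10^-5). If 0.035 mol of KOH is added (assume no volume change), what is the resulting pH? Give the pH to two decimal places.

pH = 5.22

OH- converts CH3(CH2)2COOH to CH3(CH2)2COO-: CH3(CH2)2COOH → 0.184 mol, CH3(CH2)2COO- → 0.458 mol.
pKa = −log(1.5 × 10^-5) = 4.824
Henderson–Hasselbalch with mole ratio 0.458/0.184: pH = 4.824 + (+0.396)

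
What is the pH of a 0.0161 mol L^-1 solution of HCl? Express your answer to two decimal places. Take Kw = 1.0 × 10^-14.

HCl is a strong acid and dissociates completely, so [H+] = 0.0161 M.
pH = -log(0.0161) = 1.79

pH = 1.79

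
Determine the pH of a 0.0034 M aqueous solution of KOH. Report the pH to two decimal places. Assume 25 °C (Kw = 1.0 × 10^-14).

KOH is a strong base; [OH-] = 0.0034 M.
pOH = -log(0.0034) = 2.47
pH = 14.00 - 2.47 = 11.53

pH = 11.53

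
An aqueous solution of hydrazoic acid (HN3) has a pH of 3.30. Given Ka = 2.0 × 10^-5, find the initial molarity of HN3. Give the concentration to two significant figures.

C₀ = 1.3 × 10^-2 M

[H+] = 10^(-3.30) = 5.01 × 10^-4 M = x
Ka = x²/(C₀ − x) ⇒ C₀ = x + x²/Ka
C₀ = 5.01 × 10^-4 + (5.01 × 10^-4)²/(2.0 × 10^-5) = 1.31 × 10^-2 M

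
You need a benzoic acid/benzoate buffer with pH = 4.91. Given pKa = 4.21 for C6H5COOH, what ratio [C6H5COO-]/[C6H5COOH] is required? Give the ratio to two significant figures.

pH = pKa + log(r) ⇒ log(r) = 4.91 − 4.21 = +0.70
r = [C6H5COO-]/[C6H5COOH] = 10^(+0.70) = 5.01

ratio = 5.0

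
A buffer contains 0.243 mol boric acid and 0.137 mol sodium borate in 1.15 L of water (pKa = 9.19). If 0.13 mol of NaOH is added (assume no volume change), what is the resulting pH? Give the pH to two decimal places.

pH = 9.56

OH- converts B(OH)3 to B(OH)4-: B(OH)3 → 0.113 mol, B(OH)4- → 0.267 mol.
pH = pKa + log([A⁻]/[HA]) = 9.19 + log(0.267/0.113) = 9.19 +0.373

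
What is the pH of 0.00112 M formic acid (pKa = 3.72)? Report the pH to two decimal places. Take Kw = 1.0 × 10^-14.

HCOOH ⇌ HCOO- + H+
Ka = 10^(−3.72) = 1.91 × 10^-4
Ka = [H+]²/(0.00112 − [H+]) = 1.91 × 10^-4
The 5% rule fails; solving [H+]² + Ka·[H+] − Ka·C₀ = 0 exactly:
[H+] = [−0.000191 + √(0.000191² + 8.56e-07)]/2 = 3.77 × 10^-4 M
pH = −log(3.77 × 10^-4) = 3.42

pH = 3.42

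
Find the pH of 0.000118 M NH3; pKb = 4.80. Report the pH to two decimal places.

pH = 9.56

NH3 + H2O ⇌ NH4+ + OH-
Kb = 10^(−4.80) = 1.58 × 10^-5
Let x = [OH-] at equilibrium. Kb = x²/(0.000118 − x).
Here C₀/Kb ≈ 7.47, so the small-x approximation fails. Use the quadratic:
x = (−Kb + √(Kb² + 4·Kb·C₀))/2 = 3.60 × 10^-5 M
pOH = −log(3.60 × 10^-5) = 4.44; pH = 14.00 − 4.44 = 9.56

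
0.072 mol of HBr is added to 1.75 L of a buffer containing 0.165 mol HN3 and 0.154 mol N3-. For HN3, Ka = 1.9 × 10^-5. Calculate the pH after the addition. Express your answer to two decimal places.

Added H+ converts N3- to HN3: HN3 → 0.237 mol, N3- → 0.082 mol.
pKa = −log(1.9 × 10^-5) = 4.721
Henderson–Hasselbalch with mole ratio 0.082/0.237: pH = 4.721 + (-0.461)

pH = 4.26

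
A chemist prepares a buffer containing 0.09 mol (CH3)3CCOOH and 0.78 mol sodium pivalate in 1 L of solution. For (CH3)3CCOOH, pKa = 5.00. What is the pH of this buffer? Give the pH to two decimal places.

pH = 5.94

pH = pKa + log([A⁻]/[HA]) = 5.00 + log(0.78/0.09)
pH = 5.00 + (+0.938) = 5.94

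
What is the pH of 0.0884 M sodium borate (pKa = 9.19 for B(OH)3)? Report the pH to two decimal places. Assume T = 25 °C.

B(OH)4- is the conjugate base of the weak acid B(OH)3.
Ka = 10^(−9.19) = 6.46 × 10^-10
Kb = Kw/Ka = 1.0×10^-14 / 6.46 × 10^-10 = 1.55 × 10^-5
From the ICE table, Kb = x²/(0.0884 − x) = 1.55 × 10^-5.
Neglecting x in the denominator: x = √(1.55 × 10^-5 × 0.0884) = 1.17 × 10^-3 M
pOH = −log(1.17 × 10^-3) = 2.93; pH = 14.00 − 2.93 = 11.07

pH = 11.07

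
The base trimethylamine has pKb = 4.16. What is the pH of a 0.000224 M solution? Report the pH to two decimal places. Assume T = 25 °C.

pH = 9.98

(CH3)3N + H2O ⇌ (CH3)3NH+ + OH-
Kb = 10^(−4.16) = 6.92 × 10^-5
From the ICE table, Kb = [OH-]²/(0.000224 − [OH-]) = 6.92 × 10^-5.
Here C₀/Kb ≈ 3.24, so the small-[OH-] approximation fails. Use the quadratic:
[OH-] = (−Kb + √(Kb² + 4·Kb·C₀))/2 = 9.46 × 10^-5 M
pOH = −log(9.46 × 10^-5) = 4.02; pH = 14.00 − 4.02 = 9.98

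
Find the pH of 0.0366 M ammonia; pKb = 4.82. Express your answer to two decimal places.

NH3 + H2O ⇌ NH4+ + OH-
Kb = 10^(−4.82) = 1.51 × 10^-5
From the ICE table, Kb = x²/(0.0366 − x) = 1.51 × 10^-5.
Assume x ≪ 0.0366: x ≈ √(1.51 × 10^-5 × 0.0366) = 7.43 × 10^-4 M
Check: 2% ionized — well under 5%, approximation valid.
pOH = 3.13, so pH = 14.00 − pOH = 10.87

pH = 10.87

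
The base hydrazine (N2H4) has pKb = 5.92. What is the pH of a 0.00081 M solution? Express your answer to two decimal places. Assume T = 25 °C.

N2H4 + H2O ⇌ N2H5+ + OH-
Kb = 10^(−5.92) = 1.20 × 10^-6
Kb = [OH-]²/(0.00081 − [OH-]) = 1.20 × 10^-6
Assume [OH-] ≪ 0.00081: [OH-] ≈ √(1.20 × 10^-6 × 0.00081) = 3.12 × 10^-5 M
([OH-]/C₀ = 3.8% < 5%, so the approximation holds.)
pOH = −log(3.12 × 10^-5) = 4.51; pH = 14.00 − 4.51 = 9.49

pH = 9.49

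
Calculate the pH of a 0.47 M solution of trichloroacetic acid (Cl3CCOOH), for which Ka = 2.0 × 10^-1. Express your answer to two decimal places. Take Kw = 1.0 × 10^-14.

Cl3CCOOH ⇌ Cl3CCOO- + H+
From the ICE table, Ka = x²/(0.47 − x) = 2.0 × 10^-1.
Here C₀/Ka ≈ 2.35, so the small-x approximation fails. Use the quadratic:
x = [−0.2 + √(0.2² + 0.376)]/2 = 2.22 × 10^-1 M
pH = −log(2.22 × 10^-1) = 0.65

pH = 0.65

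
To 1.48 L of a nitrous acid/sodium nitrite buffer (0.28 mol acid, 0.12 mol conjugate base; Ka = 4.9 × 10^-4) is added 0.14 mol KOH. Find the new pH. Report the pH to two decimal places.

OH- converts HNO2 to NO2-: HNO2 → 0.14 mol, NO2- → 0.26 mol.
pKa = −log(4.9 × 10^-4) = 3.310
Henderson–Hasselbalch with mole ratio 0.26/0.14: pH = 3.310 + (+0.269)

pH = 3.58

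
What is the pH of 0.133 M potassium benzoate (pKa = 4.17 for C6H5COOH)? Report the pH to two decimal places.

pH = 8.65

C6H5COO- is the conjugate base of the weak acid C6H5COOH.
Ka = 10^(−4.17) = 6.76 × 10^-5
Kb = Kw/Ka = 1.0×10^-14 / 6.76 × 10^-5 = 1.48 × 10^-10
Kb = x²/(0.133 − x) = 1.48 × 10^-10
Assume x ≪ 0.133: x ≈ √(1.48 × 10^-10 × 0.133) = 4.44 × 10^-6 M
Check: 0.0033% ionized — well under 5%, approximation valid.
pOH = −log(4.44 × 10^-6) = 5.35; pH = 14.00 − 5.35 = 8.65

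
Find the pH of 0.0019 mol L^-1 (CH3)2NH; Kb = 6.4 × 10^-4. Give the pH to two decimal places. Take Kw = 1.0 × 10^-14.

(CH3)2NH + H2O ⇌ (CH3)2NH2+ + OH-
From the ICE table, Kb = [OH-]²/(0.0019 − [OH-]) = 6.4 × 10^-4.
The 5% rule fails; solving [OH-]² + Kb·[OH-] − Kb·C₀ = 0 exactly:
[OH-] = (−Kb + √(Kb² + 4·Kb·C₀))/2 = 8.28 × 10^-4 M
pOH = 3.08, so pH = 14.00 − pOH = 10.92

pH = 10.92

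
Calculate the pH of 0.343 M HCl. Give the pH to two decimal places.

HCl is a strong acid and dissociates completely, so [H+] = 0.343 M.
pH = -log(0.343) = 0.46

pH = 0.46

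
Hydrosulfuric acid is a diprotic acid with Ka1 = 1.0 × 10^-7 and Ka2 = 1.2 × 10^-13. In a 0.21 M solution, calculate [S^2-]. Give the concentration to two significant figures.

1.2 × 10^-13 M

First ionization gives [H+] ≈ [HS-] = 1.45 × 10^-4 M.
Second step: Ka2 = [H+][S^2-]/[HS-] ≈ [S^2-] (since [H+] ≈ [HS-]).
So [S^2-] ≈ Ka2.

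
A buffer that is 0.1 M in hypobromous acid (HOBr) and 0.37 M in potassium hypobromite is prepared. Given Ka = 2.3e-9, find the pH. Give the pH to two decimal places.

pH = 9.21

pKa = −log(2.3 × 10^-9) = 8.638
pH = pKa + log([A⁻]/[HA]) = 8.638 + log(0.37/0.1)
pH = 8.638 + (+0.568) = 9.21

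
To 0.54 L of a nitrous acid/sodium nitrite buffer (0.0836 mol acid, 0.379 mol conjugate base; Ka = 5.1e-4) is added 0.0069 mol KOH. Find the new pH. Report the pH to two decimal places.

pH = 3.99

OH- converts HNO2 to NO2-: HNO2 → 0.0767 mol, NO2- → 0.386 mol.
pKa = −log(5.1 × 10^-4) = 3.292
pH = pKa + log([A⁻]/[HA]) = 3.292 + log(0.386/0.0767) = 3.292 +0.702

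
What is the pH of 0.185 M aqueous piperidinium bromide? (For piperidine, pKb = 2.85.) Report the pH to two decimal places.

pH = 5.94

C5H10NH2+ is the conjugate acid of the weak base C5H10NH.
Kb = 10^(−2.85) = 1.41 × 10^-3
Ka = Kw/Kb = 1.0×10^-14 / 1.41 × 10^-3 = 7.09 × 10^-12
From the ICE table, Ka = [H+]²/(0.185 − [H+]) = 7.09 × 10^-12.
Since Ka ≪ C₀, [H+] ≈ √(Ka·C₀) = 1.15 × 10^-6 M.
([H+]/C₀ = 0.00062% < 5%, so the approximation holds.)
pH = −log(1.15 × 10^-6) = 5.94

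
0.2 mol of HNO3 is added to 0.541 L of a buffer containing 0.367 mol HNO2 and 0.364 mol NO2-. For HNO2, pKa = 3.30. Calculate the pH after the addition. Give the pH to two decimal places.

After neutralization: n(HNO2) = 0.567 mol, n(NO2-) = 0.164 mol.
pH = pKa + log([A⁻]/[HA]) = 3.30 + log(0.164/0.567) = 3.30 -0.539

pH = 2.76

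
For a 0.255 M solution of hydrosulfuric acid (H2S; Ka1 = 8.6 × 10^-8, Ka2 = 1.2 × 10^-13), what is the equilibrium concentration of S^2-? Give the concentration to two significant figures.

First ionization gives [H+] ≈ [HS-] = 1.48 × 10^-4 M.
Second step: Ka2 = [H+][S^2-]/[HS-] ≈ [S^2-] (since [H+] ≈ [HS-]).
So [S^2-] ≈ Ka2.

1.2 × 10^-13 M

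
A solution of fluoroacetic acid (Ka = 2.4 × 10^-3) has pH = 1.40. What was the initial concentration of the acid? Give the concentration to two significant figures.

C₀ = 7.0 × 10^-1 M

[H+] = 10^(-1.40) = 3.98 × 10^-2 M = x
Ka = x²/(C₀ − x) ⇒ C₀ = x + x²/Ka
C₀ = 3.98 × 10^-2 + (3.98 × 10^-2)²/(2.4 × 10^-3) = 7.00 × 10^-1 M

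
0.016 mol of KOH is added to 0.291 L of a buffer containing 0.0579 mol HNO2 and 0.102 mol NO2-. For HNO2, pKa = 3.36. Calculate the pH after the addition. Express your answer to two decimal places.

pH = 3.81

OH- converts HNO2 to NO2-: HNO2 → 0.0419 mol, NO2- → 0.118 mol.
pH = pKa + log([A⁻]/[HA]) = 3.36 + log(0.118/0.0419) = 3.36 +0.450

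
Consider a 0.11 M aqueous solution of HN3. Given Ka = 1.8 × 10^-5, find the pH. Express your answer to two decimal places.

pH = 2.85

HN3 ⇌ N3- + H+
Ka = [H+]²/(0.11 − [H+]) = 1.8 × 10^-5
Neglecting [H+] in the denominator: [H+] = √(1.8 × 10^-5 × 0.11) = 1.41 × 10^-3 M
pH = −log(1.41 × 10^-3) = 2.85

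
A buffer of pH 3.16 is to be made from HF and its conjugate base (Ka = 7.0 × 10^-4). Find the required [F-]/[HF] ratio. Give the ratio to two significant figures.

ratio = 1.0

pKa = -log(7.0 × 10^-4) = 3.155
pH = pKa + log(r) ⇒ log(r) = 3.16 − 3.155 = +0.005
r = [F-]/[HF] = 10^(+0.005) = 1.01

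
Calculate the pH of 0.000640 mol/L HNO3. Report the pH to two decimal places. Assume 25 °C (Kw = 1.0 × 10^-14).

HNO3 is a strong acid and dissociates completely, so [H+] = 0.000640 M.
pH = -log(0.00064) = 3.19

pH = 3.19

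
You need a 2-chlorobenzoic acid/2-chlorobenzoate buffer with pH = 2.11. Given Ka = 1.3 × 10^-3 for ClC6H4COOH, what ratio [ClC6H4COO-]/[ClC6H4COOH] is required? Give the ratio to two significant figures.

ratio = 0.17

pKa = -log(1.3 × 10^-3) = 2.886
pH = pKa + log(r) ⇒ log(r) = 2.11 − 2.886 = -0.776
r = [ClC6H4COO-]/[ClC6H4COOH] = 10^(-0.776) = 0.167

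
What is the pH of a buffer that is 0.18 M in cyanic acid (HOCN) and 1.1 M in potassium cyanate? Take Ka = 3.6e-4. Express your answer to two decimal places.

pH = 4.23

pKa = −log(3.6 × 10^-4) = 3.444
pH = pKa + log([A⁻]/[HA]) = 3.444 + log(1.1/0.18)
pH = 3.444 + (+0.786) = 4.23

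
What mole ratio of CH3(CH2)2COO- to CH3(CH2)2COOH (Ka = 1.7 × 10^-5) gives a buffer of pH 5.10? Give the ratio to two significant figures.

pKa = -log(1.7 × 10^-5) = 4.770
pH = pKa + log(r) ⇒ log(r) = 5.10 − 4.770 = +0.330
r = [CH3(CH2)2COO-]/[CH3(CH2)2COOH] = 10^(+0.330) = 2.14

ratio = 2.1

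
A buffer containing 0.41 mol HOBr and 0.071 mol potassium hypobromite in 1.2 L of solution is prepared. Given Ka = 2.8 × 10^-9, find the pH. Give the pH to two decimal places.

pH = 7.79

pKa = −log(2.8 × 10^-9) = 8.553
pH = pKa + log([A⁻]/[HA]) = 8.553 + log(0.071/0.41)
pH = 8.553 + (-0.762) = 7.79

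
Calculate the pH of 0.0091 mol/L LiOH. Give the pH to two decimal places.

LiOH is a strong base; [OH-] = 0.0091 M.
pOH = -log(0.0091) = 2.04
pH = 14.00 - 2.04 = 11.96

pH = 11.96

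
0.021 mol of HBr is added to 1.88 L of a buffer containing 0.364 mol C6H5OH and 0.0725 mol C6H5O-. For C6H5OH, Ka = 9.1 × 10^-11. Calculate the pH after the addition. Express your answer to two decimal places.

pH = 9.17

Added H+ converts C6H5O- to C6H5OH: C6H5OH → 0.385 mol, C6H5O- → 0.0515 mol.
pKa = −log(9.1 × 10^-11) = 10.041
pH = pKa + log([A⁻]/[HA]) = 10.041 + log(0.0515/0.385) = 10.041 -0.874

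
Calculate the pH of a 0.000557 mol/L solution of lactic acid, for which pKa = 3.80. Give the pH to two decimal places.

CH3CH(OH)COOH ⇌ CH3CH(OH)COO- + H+
Ka = 10^(−3.80) = 1.58 × 10^-4
Ka = [H+]²/(0.000557 − [H+]) = 1.58 × 10^-4
The 5% rule fails; solving [H+]² + Ka·[H+] − Ka·C₀ = 0 exactly:
[H+] = [−0.000158 + √(0.000158² + 3.52e-07)]/2 = 2.28 × 10^-4 M
pH = −log[H+] = −log(2.28 × 10^-4) = 3.64

pH = 3.64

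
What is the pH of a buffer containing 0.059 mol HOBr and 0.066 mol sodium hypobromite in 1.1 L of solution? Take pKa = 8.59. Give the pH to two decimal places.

Henderson–Hasselbalch: pH = pKa + log([OBr-]/[HOBr]) = 8.59 + log(0.066/0.059)
pH = 8.59 + (+0.049) = 8.64

pH = 8.64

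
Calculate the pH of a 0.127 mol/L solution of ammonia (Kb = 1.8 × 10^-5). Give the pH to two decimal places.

NH3 + H2O ⇌ NH4+ + OH-
Kb = [OH-]²/(0.127 − [OH-]) = 1.8 × 10^-5
Neglecting [OH-] in the denominator: [OH-] = √(1.8 × 10^-5 × 0.127) = 1.51 × 10^-3 M
pOH = 2.82, so pH = 14.00 − pOH = 11.18

pH = 11.18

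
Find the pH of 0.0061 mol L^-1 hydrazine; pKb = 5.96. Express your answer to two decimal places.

pH = 9.91

N2H4 + H2O ⇌ N2H5+ + OH-
Kb = 10^(−5.96) = 1.10 × 10^-6
Let x = [OH-] at equilibrium. Kb = x²/(0.0061 − x).
Since Kb ≪ C₀, x ≈ √(Kb·C₀) = 8.19 × 10^-5 M.
(x/C₀ = 1.3% < 5%, so the approximation holds.)
pOH = 4.09, so pH = 14.00 − pOH = 9.91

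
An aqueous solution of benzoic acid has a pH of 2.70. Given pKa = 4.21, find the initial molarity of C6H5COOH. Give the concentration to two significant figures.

[H+] = 10^(-2.70) = 2.00 × 10^-3 M = x
Ka = 10^(−4.21) = 6.17 × 10^-5
Ka = x²/(C₀ − x) ⇒ C₀ = x + x²/Ka
C₀ = 2.00 × 10^-3 + (2.00 × 10^-3)²/(6.17 × 10^-5) = 6.68 × 10^-2 M

C₀ = 6.7 × 10^-2 M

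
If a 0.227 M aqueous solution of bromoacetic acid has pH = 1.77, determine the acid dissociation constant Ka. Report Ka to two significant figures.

[H+] = 10^(-1.77) = 1.70 × 10^-2 M
At equilibrium [HA] = 0.227 − 1.70 × 10^-2 = 2.10 × 10^-1 M
Ka = [H+][A-]/[HA] = (1.70 × 10^-2)² / 2.10 × 10^-1 = 1.4 × 10^-3

Ka = 1.4 × 10^-3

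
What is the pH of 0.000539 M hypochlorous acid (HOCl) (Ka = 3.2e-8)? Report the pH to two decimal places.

HOCl ⇌ OCl- + H+
From the ICE table, Ka = [H+]²/(0.000539 − [H+]) = 3.2 × 10^-8.
Since Ka ≪ C₀, [H+] ≈ √(Ka·C₀) = 4.15 × 10^-6 M.
([H+]/C₀ = 0.77% < 5%, so the approximation holds.)
pH = −log(4.15 × 10^-6) = 5.38

pH = 5.38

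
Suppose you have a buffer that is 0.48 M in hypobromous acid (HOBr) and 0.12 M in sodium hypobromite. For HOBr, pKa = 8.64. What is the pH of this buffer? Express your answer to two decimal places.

Using pH = pKa + log([base]/[acid]) with [base]/[acid] = 0.12/0.48:
pH = 8.64 + (-0.602) = 8.04

pH = 8.04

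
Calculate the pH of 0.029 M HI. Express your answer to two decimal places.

HI is a strong acid and dissociates completely, so [H+] = 0.029 M.
pH = -log(0.029) = 1.54

pH = 1.54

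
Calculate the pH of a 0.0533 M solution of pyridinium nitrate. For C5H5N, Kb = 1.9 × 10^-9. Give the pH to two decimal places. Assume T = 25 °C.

pH = 3.28

C5H5NH+ is the conjugate acid of the weak base C5H5N.
Ka = Kw/Kb = 1.0×10^-14 / 1.9 × 10^-9 = 5.26 × 10^-6
Ka = [H+]²/(0.0533 − [H+]) = 5.26 × 10^-6
Neglecting [H+] in the denominator: [H+] = √(5.26 × 10^-6 × 0.0533) = 5.29 × 10^-4 M
([H+]/C₀ = 0.99% < 5%, so the approximation holds.)
pH = −log(5.29 × 10^-4) = 3.28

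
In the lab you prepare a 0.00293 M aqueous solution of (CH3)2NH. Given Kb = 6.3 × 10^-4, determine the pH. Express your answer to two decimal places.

(CH3)2NH + H2O ⇌ (CH3)2NH2+ + OH-
Kb = x²/(0.00293 − x) = 6.3 × 10^-4
Here C₀/Kb ≈ 4.65, so the small-x approximation fails. Use the quadratic:
x = (−Kb + √(Kb² + 4·Kb·C₀))/2 = 1.08 × 10^-3 M
pOH = 2.97, so pH = 14.00 − pOH = 11.03

pH = 11.03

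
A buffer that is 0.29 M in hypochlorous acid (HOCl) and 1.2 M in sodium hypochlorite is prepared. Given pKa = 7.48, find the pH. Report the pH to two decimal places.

pH = 8.10

Henderson–Hasselbalch: pH = pKa + log([OCl-]/[HOCl]) = 7.48 + log(1.2/0.29)
pH = 7.48 + (+0.617) = 8.10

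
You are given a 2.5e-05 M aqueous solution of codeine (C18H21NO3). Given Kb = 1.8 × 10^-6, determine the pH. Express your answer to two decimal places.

C18H21NO3 + H2O ⇌ C18H22NO3+ + OH-
Kb = [OH-]²/(2.5e-05 − [OH-]) = 1.8 × 10^-6
Here C₀/Kb ≈ 13.9, so the small-[OH-] approximation fails. Use the quadratic:
[OH-] = [−1.8e-06 + √(1.8e-06² + 1.8e-10)]/2 = 5.87 × 10^-6 M
pOH = −log(5.87 × 10^-6) = 5.23; pH = 14.00 − 5.23 = 8.77

pH = 8.77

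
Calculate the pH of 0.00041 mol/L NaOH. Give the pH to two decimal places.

pH = 10.61

NaOH is a strong base; [OH-] = 0.00041 M.
pOH = -log(0.00041) = 3.39
pH = 14.00 - 3.39 = 10.61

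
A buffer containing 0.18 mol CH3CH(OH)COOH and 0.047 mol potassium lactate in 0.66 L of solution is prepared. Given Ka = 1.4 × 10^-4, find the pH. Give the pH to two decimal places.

pH = 3.27

pKa = −log(1.4 × 10^-4) = 3.854
Using pH = pKa + log([base]/[acid]) with [base]/[acid] = 0.047/0.18:
pH = 3.854 + (-0.583) = 3.27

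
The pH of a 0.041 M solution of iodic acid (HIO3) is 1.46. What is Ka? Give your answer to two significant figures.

Ka = 1.9 × 10^-1

[H+] = 10^(-1.46) = 3.47 × 10^-2 M
At equilibrium [HA] = 0.041 − 3.47 × 10^-2 = 6.30 × 10^-3 M
Ka = [H+][A-]/[HA] = (3.47 × 10^-2)² / 6.30 × 10^-3 = 1.9 × 10^-1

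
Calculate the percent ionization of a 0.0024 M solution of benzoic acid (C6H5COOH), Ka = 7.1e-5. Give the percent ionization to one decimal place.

15.8%

C6H5COOH ⇌ C6H5COO- + H+; let x = [H+] at equilibrium.
Solve x² + 7.1e-05x − 1.7e-07 = 0 → x = 3.79 × 10^-4 M
% ionization = x/C₀ × 100% = 3.79 × 10^-4/0.0024 × 100% = 15.8%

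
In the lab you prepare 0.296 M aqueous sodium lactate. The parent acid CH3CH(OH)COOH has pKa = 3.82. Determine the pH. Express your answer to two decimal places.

CH3CH(OH)COO- is the conjugate base of the weak acid CH3CH(OH)COOH.
Ka = 10^(−3.82) = 1.51 × 10^-4
Kb = Kw/Ka = 1.0×10^-14 / 1.51 × 10^-4 = 6.62 × 10^-11
Kb = [OH-]²/(0.296 − [OH-]) = 6.62 × 10^-11
Assume [OH-] ≪ 0.296: [OH-] ≈ √(6.62 × 10^-11 × 0.296) = 4.43 × 10^-6 M
([OH-]/C₀ = 0.0015% < 5%, so the approximation holds.)
pOH = −log(4.43 × 10^-6) = 5.35; pH = 14.00 − 5.35 = 8.65

pH = 8.65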